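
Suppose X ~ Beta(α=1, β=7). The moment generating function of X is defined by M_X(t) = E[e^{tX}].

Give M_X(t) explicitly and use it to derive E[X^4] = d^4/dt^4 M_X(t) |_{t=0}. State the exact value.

M_X(t) = ₁F₁(1; 8; t)
M^(4)(t) = ₁F₁(5; 12; t)/330

E[X^4] = M^(4)(0) = 1/330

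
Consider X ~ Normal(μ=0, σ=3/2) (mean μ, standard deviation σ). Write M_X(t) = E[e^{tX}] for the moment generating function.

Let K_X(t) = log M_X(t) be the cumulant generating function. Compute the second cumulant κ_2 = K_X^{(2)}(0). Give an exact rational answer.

κ_2 = D^2[K](0) = 9/4

M_X(t) = e^(9*t^2/8)
K_X(t) = log M_X(t) = 9*t^2/8
D^2[K](t) = 9/4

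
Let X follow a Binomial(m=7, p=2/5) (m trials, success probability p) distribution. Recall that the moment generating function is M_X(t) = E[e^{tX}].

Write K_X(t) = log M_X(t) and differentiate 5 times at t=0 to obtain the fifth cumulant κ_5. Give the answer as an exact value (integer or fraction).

M_X(t) = (2*e^(t)/5 + 3/5)^7
K_X(t) = log M_X(t) = 7*log(2*e^(t)/5 + 3/5)
K′(t) = 14*e^(t)/(2*e^(t) + 3)
K′′(t) = 42*e^(t)/(4*e^(2*t) + 12*e^(t) + 9)
K′′′(t) = (-84*e^(2*t) + 126*e^(t))/(8*e^(3*t) + 36*e^(2*t) + 54*e^(t) + 27)
K′′′′(t) = (168*e^(3*t) - 1008*e^(2*t) + 378*e^(t))/(16*e^(4*t) + 96*e^(3*t) + 216*e^(2*t) + 216*e^(t) + 81)
K′′′′′(t) = (-336*e^(4*t) + 5544*e^(3*t) - 8316*e^(2*t) + 1134*e^(t))/(32*e^(5*t) + 240*e^(4*t) + 720*e^(3*t) + 1080*e^(2*t) + 810*e^(t) + 243)

κ_5 = K′′′′′(0) = -1974/3125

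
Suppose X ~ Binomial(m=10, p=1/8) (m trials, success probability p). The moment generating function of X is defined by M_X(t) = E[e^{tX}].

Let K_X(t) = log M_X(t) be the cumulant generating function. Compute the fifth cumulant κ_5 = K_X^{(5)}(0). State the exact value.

κ_5 = K^(5)(0) = -525/2048

M_X(t) = (e^(t)/8 + 7/8)^10
K_X(t) = log M_X(t) = 10*log(e^(t)/8 + 7/8)
K^(5)(t) = (-70*e^(4*t) + 5390*e^(3*t) - 37730*e^(2*t) + 24010*e^(t))/(e^(5*t) + 35*e^(4*t) + 490*e^(3*t) + 3430*e^(2*t) + 12005*e^(t) + 16807)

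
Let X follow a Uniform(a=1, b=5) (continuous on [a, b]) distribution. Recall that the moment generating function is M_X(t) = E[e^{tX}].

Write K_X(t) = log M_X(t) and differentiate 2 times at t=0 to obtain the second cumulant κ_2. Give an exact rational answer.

M_X(t) = (e^(5*t) - e^(t))/(4*t)
K_X(t) = log M_X(t) = -log(t) + log(e^(5*t) - e^(t)) - 2*log(2)
dK/dt = (5*t*e^(4*t) - t - e^(4*t) + 1)/(t*e^(4*t) - t)
d^2K/dt^2 = (-16*t^2*e^(4*t) + e^(8*t) - 2*e^(4*t) + 1)/(t^2*e^(8*t) - 2*t^2*e^(4*t) + t^2)

κ_2 = d^2K/dt^2 |_{t=0} = 4/3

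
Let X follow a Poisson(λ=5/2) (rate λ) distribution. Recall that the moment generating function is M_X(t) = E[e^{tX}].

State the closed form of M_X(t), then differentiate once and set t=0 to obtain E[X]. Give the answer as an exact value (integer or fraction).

M_X(t) = e^(5*e^(t)/2 - 5/2)
dM/dt = 5*e^(-5/2)*e^(t)*e^(5*e^(t)/2)/2

E[X] = dM/dt |_{t=0} = 5/2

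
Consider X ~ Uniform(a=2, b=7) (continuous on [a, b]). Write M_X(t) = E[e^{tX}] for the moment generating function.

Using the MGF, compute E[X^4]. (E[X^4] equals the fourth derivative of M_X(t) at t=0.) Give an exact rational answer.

M_X(t) = (e^(7*t) - e^(2*t))/(5*t)

E[X^4] = D^4[M](0) = 671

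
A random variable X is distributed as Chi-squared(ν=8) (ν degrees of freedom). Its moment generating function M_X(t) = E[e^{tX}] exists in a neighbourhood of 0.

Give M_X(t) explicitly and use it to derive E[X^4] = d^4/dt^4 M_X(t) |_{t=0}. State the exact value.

M_X(t) = (1 - 2*t)^(-4)
M^(4)(t) = 13440/(256*t^8 - 1024*t^7 + 1792*t^6 - 1792*t^5 + 1120*t^4 - 448*t^3 + 112*t^2 - 16*t + 1)

E[X^4] = M^(4)(0) = 13440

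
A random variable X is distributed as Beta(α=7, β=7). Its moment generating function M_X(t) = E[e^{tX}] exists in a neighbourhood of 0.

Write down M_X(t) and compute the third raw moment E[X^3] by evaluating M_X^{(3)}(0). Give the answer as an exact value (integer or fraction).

E[X^3] = d^3M/dt^3 |_{t=0} = 3/20

M_X(t) = ₁F₁(7; 14; t)
dM/dt = ₁F₁(8; 15; t)/2
d^2M/dt^2 = 4*₁F₁(9; 16; t)/15
d^3M/dt^3 = 3*₁F₁(10; 17; t)/20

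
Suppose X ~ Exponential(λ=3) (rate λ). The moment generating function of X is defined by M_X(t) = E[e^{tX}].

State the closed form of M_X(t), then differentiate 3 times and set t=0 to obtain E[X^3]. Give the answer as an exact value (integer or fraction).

E[X^3] = M^(3)(0) = 2/9

M_X(t) = 3/(3 - t)
M^(3)(t) = 18/(t^4 - 12*t^3 + 54*t^2 - 108*t + 81)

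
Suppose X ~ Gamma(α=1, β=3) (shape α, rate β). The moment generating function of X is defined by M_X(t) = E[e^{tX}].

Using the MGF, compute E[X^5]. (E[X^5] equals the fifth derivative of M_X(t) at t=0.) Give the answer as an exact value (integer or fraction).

M_X(t) = 3/(3 - t)
M′(t) = 3/(t^2 - 6*t + 9)
M′′(t) = -6/(t^3 - 9*t^2 + 27*t - 27)
M′′′(t) = 18/(t^4 - 12*t^3 + 54*t^2 - 108*t + 81)
M′′′′(t) = -72/(t^5 - 15*t^4 + 90*t^3 - 270*t^2 + 405*t - 243)
M′′′′′(t) = 360/(t^6 - 18*t^5 + 135*t^4 - 540*t^3 + 1215*t^2 - 1458*t + 729)

E[X^5] = M′′′′′(0) = 40/81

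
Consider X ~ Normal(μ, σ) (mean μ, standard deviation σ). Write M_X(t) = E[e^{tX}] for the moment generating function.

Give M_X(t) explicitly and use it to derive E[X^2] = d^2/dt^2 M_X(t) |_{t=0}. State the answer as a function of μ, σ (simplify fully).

E[X^2] = M^(2)(0) = μ^2 + σ^2

M_X(t) = e^(μ*t + σ^2*t^2/2)
M^(2)(t) = μ^2*e^(μ*t)*e^(σ^2*t^2/2) + 2*μ*σ^2*t*e^(μ*t)*e^(σ^2*t^2/2) + σ^4*t^2*e^(μ*t)*e^(σ^2*t^2/2) + σ^2*e^(μ*t)*e^(σ^2*t^2/2)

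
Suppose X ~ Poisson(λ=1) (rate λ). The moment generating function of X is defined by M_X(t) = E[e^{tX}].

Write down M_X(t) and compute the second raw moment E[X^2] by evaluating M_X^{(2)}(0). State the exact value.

E[X^2] = d^2M/dt^2 |_{t=0} = 2

M_X(t) = e^(e^(t) - 1)
dM/dt = e^(-1)*e^(t)*e^(e^(t))
d^2M/dt^2 = (e^(2*t)*e^(e^(t)) + e^(t)*e^(e^(t)))*e^(-1)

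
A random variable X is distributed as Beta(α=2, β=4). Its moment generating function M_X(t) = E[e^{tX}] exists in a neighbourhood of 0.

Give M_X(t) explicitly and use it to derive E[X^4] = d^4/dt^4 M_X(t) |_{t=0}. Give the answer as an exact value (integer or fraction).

M_X(t) = ₁F₁(2; 6; t)
D^4[M](t) = 5*₁F₁(6; 10; t)/126

E[X^4] = D^4[M](0) = 5/126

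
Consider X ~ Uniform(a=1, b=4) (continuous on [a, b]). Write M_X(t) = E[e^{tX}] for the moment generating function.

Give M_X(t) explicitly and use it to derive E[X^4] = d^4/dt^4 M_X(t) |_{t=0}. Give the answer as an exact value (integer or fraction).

M_X(t) = (e^(4*t) - e^(t))/(3*t)
M^(4)(t) = (256*t^4*e^(4*t) - t^4*e^(t) - 256*t^3*e^(4*t) + 4*t^3*e^(t) + 192*t^2*e^(4*t) - 12*t^2*e^(t) - 96*t*e^(4*t) + 24*t*e^(t) + 24*e^(4*t) - 24*e^(t))/(3*t^5)

E[X^4] = M^(4)(0) = 341/5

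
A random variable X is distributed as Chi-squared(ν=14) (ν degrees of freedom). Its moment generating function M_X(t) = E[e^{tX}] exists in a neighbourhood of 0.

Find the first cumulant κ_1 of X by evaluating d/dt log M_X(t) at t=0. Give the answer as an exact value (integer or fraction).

M_X(t) = (1 - 2*t)^(-7)
K_X(t) = log M_X(t) = -7*log(1 - 2*t)
K′(t) = -14/(2*t - 1)

κ_1 = K′(0) = 14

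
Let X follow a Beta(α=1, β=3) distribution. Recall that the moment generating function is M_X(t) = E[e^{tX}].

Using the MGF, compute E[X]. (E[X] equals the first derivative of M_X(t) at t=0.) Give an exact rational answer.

M_X(t) = ₁F₁(1; 4; t)
M′(t) = ₁F₁(2; 5; t)/4

E[X] = M′(0) = 1/4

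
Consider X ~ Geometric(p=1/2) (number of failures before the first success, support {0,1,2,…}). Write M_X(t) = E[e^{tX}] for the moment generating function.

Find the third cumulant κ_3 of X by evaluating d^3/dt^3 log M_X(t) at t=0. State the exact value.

κ_3 = K′′′(0) = 6

M_X(t) = 1/(2*(1 - e^(t)/2))
K_X(t) = log M_X(t) = -log(1 - e^(t)/2) - log(2)
K′(t) = -e^(t)/(e^(t) - 2)
K′′(t) = 2*e^(t)/(e^(2*t) - 4*e^(t) + 4)
K′′′(t) = (-2*e^(2*t) - 4*e^(t))/(e^(3*t) - 6*e^(2*t) + 12*e^(t) - 8)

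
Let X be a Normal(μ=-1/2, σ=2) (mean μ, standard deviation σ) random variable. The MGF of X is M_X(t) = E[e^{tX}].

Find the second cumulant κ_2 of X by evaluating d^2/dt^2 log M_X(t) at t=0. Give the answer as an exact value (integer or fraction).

κ_2 = K′′(0) = 4

M_X(t) = e^(2*t^2 - t/2)
K_X(t) = log M_X(t) = 2*t^2 - t/2
K′(t) = 4*t - 1/2
K′′(t) = 4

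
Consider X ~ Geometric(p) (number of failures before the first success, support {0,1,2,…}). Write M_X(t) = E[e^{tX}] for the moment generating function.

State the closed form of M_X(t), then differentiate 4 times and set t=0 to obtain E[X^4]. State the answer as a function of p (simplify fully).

M_X(t) = p/(-(1 - p)*e^(t) + 1)

E[X^4] = D^4[M](0) = 1 - 15/p + 50/p^2 - 60/p^3 + 24/p^4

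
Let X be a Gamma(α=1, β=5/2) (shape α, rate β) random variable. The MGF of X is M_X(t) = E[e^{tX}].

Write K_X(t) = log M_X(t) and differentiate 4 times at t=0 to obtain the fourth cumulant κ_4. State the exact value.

M_X(t) = 5/(2*(5/2 - t))
K_X(t) = log M_X(t) = -log(5/2 - t) - log(2) + log(5)
K′(t) = -2/(2*t - 5)
K′′(t) = 4/(4*t^2 - 20*t + 25)
K′′′(t) = -16/(8*t^3 - 60*t^2 + 150*t - 125)
K′′′′(t) = 96/(16*t^4 - 160*t^3 + 600*t^2 - 1000*t + 625)

κ_4 = K′′′′(0) = 96/625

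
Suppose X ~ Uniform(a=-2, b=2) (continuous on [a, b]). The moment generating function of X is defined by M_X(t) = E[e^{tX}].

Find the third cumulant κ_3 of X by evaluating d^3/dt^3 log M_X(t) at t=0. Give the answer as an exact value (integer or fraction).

M_X(t) = (e^(2*t) - e^(-2*t))/(4*t)
K_X(t) = log M_X(t) = -log(t) + log(e^(2*t) - e^(-2*t)) - 2*log(2)
K′(t) = (2*t*e^(4*t) + 2*t - e^(4*t) + 1)/(t*e^(4*t) - t)
K′′(t) = (-16*t^2*e^(4*t) + e^(8*t) - 2*e^(4*t) + 1)/(t^2*e^(8*t) - 2*t^2*e^(4*t) + t^2)
K′′′(t) = (64*t^3*e^(8*t) + 64*t^3*e^(4*t) - 2*e^(12*t) + 6*e^(8*t) - 6*e^(4*t) + 2)/(t^3*e^(12*t) - 3*t^3*e^(8*t) + 3*t^3*e^(4*t) - t^3)

κ_3 = K′′′(0) = 0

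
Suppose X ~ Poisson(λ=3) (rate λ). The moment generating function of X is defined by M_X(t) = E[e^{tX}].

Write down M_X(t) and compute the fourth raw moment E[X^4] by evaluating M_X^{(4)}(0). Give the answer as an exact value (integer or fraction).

E[X^4] = M′′′′(0) = 309

M_X(t) = e^(3*e^(t) - 3)
M′(t) = 3*e^(-3)*e^(t)*e^(3*e^(t))
M′′(t) = (9*e^(2*t)*e^(3*e^(t)) + 3*e^(t)*e^(3*e^(t)))*e^(-3)
M′′′(t) = (27*e^(3*t)*e^(3*e^(t)) + 27*e^(2*t)*e^(3*e^(t)) + 3*e^(t)*e^(3*e^(t)))*e^(-3)
M′′′′(t) = (81*e^(4*t)*e^(3*e^(t)) + 162*e^(3*t)*e^(3*e^(t)) + 63*e^(2*t)*e^(3*e^(t)) + 3*e^(t)*e^(3*e^(t)))*e^(-3)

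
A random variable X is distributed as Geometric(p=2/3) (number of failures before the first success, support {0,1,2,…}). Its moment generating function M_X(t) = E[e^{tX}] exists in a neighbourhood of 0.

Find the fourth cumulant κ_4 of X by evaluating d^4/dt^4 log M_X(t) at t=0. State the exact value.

M_X(t) = 2/(3*(1 - e^(t)/3))
K_X(t) = log M_X(t) = -log(1 - e^(t)/3) - log(3) + log(2)
D^4[K](t) = (3*e^(3*t) + 36*e^(2*t) + 27*e^(t))/(e^(4*t) - 12*e^(3*t) + 54*e^(2*t) - 108*e^(t) + 81)

κ_4 = D^4[K](0) = 33/8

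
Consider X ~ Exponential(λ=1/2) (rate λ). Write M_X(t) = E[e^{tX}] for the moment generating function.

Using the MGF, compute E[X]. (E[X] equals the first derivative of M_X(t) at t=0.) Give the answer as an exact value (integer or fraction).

E[X] = M^(1)(0) = 2

M_X(t) = 1/(2*(1/2 - t))
M^(1)(t) = 2/(4*t^2 - 4*t + 1)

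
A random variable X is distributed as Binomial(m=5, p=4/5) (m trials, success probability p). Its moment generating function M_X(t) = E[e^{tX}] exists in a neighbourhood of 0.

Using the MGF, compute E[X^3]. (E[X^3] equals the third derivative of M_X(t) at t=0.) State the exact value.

E[X^3] = M^(3)(0) = 1828/25

M_X(t) = (4*e^(t)/5 + 1/5)^5
M^(3)(t) = 1024*e^(5*t)/25 + 16384*e^(4*t)/625 + 3456*e^(3*t)/625 + 256*e^(2*t)/625 + 4*e^(t)/625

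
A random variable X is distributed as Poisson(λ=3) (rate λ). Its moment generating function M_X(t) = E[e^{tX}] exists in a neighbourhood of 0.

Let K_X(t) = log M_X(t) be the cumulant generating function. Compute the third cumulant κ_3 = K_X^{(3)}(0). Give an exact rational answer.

M_X(t) = e^(3*e^(t) - 3)
K_X(t) = log M_X(t) = 3*e^(t) - 3
K′(t) = 3*e^(t)
K′′(t) = 3*e^(t)
K′′′(t) = 3*e^(t)

κ_3 = K′′′(0) = 3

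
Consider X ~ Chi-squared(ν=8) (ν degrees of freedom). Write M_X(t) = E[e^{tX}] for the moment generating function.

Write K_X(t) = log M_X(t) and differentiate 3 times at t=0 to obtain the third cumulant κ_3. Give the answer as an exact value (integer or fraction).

κ_3 = d^3K/dt^3 |_{t=0} = 64

M_X(t) = (1 - 2*t)^(-4)
K_X(t) = log M_X(t) = -4*log(1 - 2*t)
dK/dt = -8/(2*t - 1)
d^2K/dt^2 = 16/(4*t^2 - 4*t + 1)
d^3K/dt^3 = -64/(8*t^3 - 12*t^2 + 6*t - 1)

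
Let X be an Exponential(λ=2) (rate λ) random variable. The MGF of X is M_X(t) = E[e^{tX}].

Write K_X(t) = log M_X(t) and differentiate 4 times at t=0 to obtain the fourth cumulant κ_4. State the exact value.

M_X(t) = 2/(2 - t)
K_X(t) = log M_X(t) = -log(2 - t) + log(2)
K^(4)(t) = 6/(t^4 - 8*t^3 + 24*t^2 - 32*t + 16)

κ_4 = K^(4)(0) = 3/8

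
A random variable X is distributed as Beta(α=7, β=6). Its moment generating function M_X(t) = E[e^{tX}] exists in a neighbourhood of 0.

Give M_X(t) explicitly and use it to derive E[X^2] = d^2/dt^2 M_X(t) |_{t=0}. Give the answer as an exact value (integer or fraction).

E[X^2] = D^2[M](0) = 4/13

M_X(t) = ₁F₁(7; 13; t)
D^2[M](t) = 4*₁F₁(9; 15; t)/13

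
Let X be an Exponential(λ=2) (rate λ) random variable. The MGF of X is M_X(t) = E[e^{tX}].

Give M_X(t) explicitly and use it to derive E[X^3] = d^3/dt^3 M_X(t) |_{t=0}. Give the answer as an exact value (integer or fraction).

M_X(t) = 2/(2 - t)
M′(t) = 2/(t^2 - 4*t + 4)
M′′(t) = -4/(t^3 - 6*t^2 + 12*t - 8)
M′′′(t) = 12/(t^4 - 8*t^3 + 24*t^2 - 32*t + 16)

E[X^3] = M′′′(0) = 3/4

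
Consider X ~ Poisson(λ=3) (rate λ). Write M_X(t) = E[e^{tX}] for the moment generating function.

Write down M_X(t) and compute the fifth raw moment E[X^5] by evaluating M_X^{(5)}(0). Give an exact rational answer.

E[X^5] = D^5[M](0) = 1866

M_X(t) = e^(3*e^(t) - 3)
D^5[M](t) = (243*e^(5*t)*e^(3*e^(t)) + 810*e^(4*t)*e^(3*e^(t)) + 675*e^(3*t)*e^(3*e^(t)) + 135*e^(2*t)*e^(3*e^(t)) + 3*e^(t)*e^(3*e^(t)))*e^(-3)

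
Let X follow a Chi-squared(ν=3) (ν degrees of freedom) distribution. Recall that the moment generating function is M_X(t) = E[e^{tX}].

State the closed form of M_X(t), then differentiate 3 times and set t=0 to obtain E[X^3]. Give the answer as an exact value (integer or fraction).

E[X^3] = D^3[M](0) = 105

M_X(t) = (1 - 2*t)^(-3/2)
D^3[M](t) = 105/(16*t^4*√(1 - 2*t) - 32*t^3*√(1 - 2*t) + 24*t^2*√(1 - 2*t) - 8*t*√(1 - 2*t) + √(1 - 2*t))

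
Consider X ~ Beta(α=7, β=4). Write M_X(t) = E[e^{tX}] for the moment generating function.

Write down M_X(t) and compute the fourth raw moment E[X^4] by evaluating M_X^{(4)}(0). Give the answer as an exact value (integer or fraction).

M_X(t) = ₁F₁(7; 11; t)
dM/dt = 7*₁F₁(8; 12; t)/11
d^2M/dt^2 = 14*₁F₁(9; 13; t)/33
d^3M/dt^3 = 42*₁F₁(10; 14; t)/143
d^4M/dt^4 = 30*₁F₁(11; 15; t)/143

E[X^4] = d^4M/dt^4 |_{t=0} = 30/143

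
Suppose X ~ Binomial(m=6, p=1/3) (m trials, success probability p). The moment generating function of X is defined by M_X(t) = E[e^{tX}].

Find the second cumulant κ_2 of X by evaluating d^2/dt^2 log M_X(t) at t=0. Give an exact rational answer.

κ_2 = D^2[K](0) = 4/3

M_X(t) = (e^(t)/3 + 2/3)^6
K_X(t) = log M_X(t) = 6*log(e^(t)/3 + 2/3)
D^2[K](t) = 12*e^(t)/(e^(2*t) + 4*e^(t) + 4)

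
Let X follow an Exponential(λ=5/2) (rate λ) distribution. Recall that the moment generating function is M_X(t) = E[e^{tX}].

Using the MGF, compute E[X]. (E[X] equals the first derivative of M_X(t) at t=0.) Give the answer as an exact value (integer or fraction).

M_X(t) = 5/(2*(5/2 - t))
D[M](t) = 10/(4*t^2 - 20*t + 25)

E[X] = D[M](0) = 2/5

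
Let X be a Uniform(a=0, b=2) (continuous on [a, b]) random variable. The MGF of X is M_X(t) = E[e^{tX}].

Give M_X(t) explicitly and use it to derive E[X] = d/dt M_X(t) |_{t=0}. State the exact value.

M_X(t) = (e^(2*t) - 1)/(2*t)
M′(t) = (2*t*e^(2*t) - e^(2*t) + 1)/(2*t^2)

E[X] = M′(0) = 1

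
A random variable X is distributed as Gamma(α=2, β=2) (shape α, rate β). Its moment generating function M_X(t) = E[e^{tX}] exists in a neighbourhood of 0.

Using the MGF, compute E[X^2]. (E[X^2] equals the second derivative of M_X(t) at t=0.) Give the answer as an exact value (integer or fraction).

M_X(t) = 4/(2 - t)^2
M^(2)(t) = 24/(t^4 - 8*t^3 + 24*t^2 - 32*t + 16)

E[X^2] = M^(2)(0) = 3/2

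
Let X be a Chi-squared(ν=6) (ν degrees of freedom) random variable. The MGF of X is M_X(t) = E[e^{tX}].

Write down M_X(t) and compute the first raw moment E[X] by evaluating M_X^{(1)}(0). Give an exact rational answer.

E[X] = D[M](0) = 6

M_X(t) = (1 - 2*t)^(-3)
D[M](t) = 6/(16*t^4 - 32*t^3 + 24*t^2 - 8*t + 1)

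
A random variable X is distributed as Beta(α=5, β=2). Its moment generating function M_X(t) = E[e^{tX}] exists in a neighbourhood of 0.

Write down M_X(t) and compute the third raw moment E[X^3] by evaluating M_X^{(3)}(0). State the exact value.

E[X^3] = d^3M/dt^3 |_{t=0} = 5/12

M_X(t) = ₁F₁(5; 7; t)
dM/dt = 5*₁F₁(6; 8; t)/7
d^2M/dt^2 = 15*₁F₁(7; 9; t)/28
d^3M/dt^3 = 5*₁F₁(8; 10; t)/12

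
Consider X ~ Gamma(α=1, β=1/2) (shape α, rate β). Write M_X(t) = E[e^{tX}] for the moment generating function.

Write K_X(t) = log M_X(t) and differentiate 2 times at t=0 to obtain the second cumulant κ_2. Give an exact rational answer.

M_X(t) = 1/(2*(1/2 - t))
K_X(t) = log M_X(t) = -log(1/2 - t) - log(2)
dK/dt = -2/(2*t - 1)
d^2K/dt^2 = 4/(4*t^2 - 4*t + 1)

κ_2 = d^2K/dt^2 |_{t=0} = 4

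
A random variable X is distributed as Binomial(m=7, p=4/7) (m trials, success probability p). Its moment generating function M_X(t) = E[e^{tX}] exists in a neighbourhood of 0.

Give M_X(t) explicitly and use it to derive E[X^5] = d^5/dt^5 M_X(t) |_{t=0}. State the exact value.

E[X^5] = M′′′′′(0) = 5374564/2401

M_X(t) = (4*e^(t)/7 + 3/7)^7
M′(t) = 16384*e^(7*t)/117649 + 73728*e^(6*t)/117649 + 138240*e^(5*t)/117649 + 138240*e^(4*t)/117649 + 77760*e^(3*t)/117649 + 23328*e^(2*t)/117649 + 2916*e^(t)/117649
M′′(t) = 16384*e^(7*t)/16807 + 442368*e^(6*t)/117649 + 691200*e^(5*t)/117649 + 552960*e^(4*t)/117649 + 233280*e^(3*t)/117649 + 46656*e^(2*t)/117649 + 2916*e^(t)/117649
M′′′(t) = 16384*e^(7*t)/2401 + 2654208*e^(6*t)/117649 + 3456000*e^(5*t)/117649 + 2211840*e^(4*t)/117649 + 699840*e^(3*t)/117649 + 93312*e^(2*t)/117649 + 2916*e^(t)/117649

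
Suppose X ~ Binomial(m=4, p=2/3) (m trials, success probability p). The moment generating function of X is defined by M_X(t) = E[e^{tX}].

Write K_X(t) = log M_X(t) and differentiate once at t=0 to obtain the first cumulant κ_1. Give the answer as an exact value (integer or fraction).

M_X(t) = (2*e^(t)/3 + 1/3)^4
K_X(t) = log M_X(t) = 4*log(2*e^(t)/3 + 1/3)
D[K](t) = 8*e^(t)/(2*e^(t) + 1)

κ_1 = D[K](0) = 8/3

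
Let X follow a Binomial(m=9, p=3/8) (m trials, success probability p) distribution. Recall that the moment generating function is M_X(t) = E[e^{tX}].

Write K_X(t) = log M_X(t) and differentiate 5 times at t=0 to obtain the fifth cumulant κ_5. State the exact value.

M_X(t) = (3*e^(t)/8 + 5/8)^9
K_X(t) = log M_X(t) = 9*log(3*e^(t)/8 + 5/8)
K′(t) = 27*e^(t)/(3*e^(t) + 5)
K′′(t) = 135*e^(t)/(9*e^(2*t) + 30*e^(t) + 25)
K′′′(t) = (-405*e^(2*t) + 675*e^(t))/(27*e^(3*t) + 135*e^(2*t) + 225*e^(t) + 125)
K′′′′(t) = (1215*e^(3*t) - 8100*e^(2*t) + 3375*e^(t))/(81*e^(4*t) + 540*e^(3*t) + 1350*e^(2*t) + 1500*e^(t) + 625)
K′′′′′(t) = (-3645*e^(4*t) + 66825*e^(3*t) - 111375*e^(2*t) + 16875*e^(t))/(243*e^(5*t) + 2025*e^(4*t) + 6750*e^(3*t) + 11250*e^(2*t) + 9375*e^(t) + 3125)

κ_5 = K′′′′′(0) = -3915/4096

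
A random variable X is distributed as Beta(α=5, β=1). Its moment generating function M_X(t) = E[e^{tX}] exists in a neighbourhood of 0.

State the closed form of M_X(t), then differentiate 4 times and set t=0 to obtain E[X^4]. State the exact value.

M_X(t) = ₁F₁(5; 6; t)
M^(4)(t) = 5*₁F₁(9; 10; t)/9

E[X^4] = M^(4)(0) = 5/9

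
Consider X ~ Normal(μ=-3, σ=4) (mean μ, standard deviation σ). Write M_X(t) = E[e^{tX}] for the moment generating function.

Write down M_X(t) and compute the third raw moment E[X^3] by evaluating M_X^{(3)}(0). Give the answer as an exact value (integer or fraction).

E[X^3] = D^3[M](0) = -171

M_X(t) = e^(8*t^2 - 3*t)
D^3[M](t) = (4096*t^3*e^(8*t^2) - 2304*t^2*e^(8*t^2) + 1200*t*e^(8*t^2) - 171*e^(8*t^2))*e^(-3*t)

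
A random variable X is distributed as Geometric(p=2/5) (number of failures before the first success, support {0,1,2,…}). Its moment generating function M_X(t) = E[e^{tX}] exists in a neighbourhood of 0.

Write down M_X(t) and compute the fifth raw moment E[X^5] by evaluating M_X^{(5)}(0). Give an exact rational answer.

E[X^5] = d^5M/dt^5 |_{t=0} = 5403/2

M_X(t) = 2/(5*(1 - 3*e^(t)/5))
dM/dt = 6*e^(t)/(9*e^(2*t) - 30*e^(t) + 25)
d^2M/dt^2 = (-18*e^(2*t) - 30*e^(t))/(27*e^(3*t) - 135*e^(2*t) + 225*e^(t) - 125)
d^3M/dt^3 = (54*e^(3*t) + 360*e^(2*t) + 150*e^(t))/(81*e^(4*t) - 540*e^(3*t) + 1350*e^(2*t) - 1500*e^(t) + 625)
d^4M/dt^4 = (-162*e^(4*t) - 2970*e^(3*t) - 4950*e^(2*t) - 750*e^(t))/(243*e^(5*t) - 2025*e^(4*t) + 6750*e^(3*t) - 11250*e^(2*t) + 9375*e^(t) - 3125)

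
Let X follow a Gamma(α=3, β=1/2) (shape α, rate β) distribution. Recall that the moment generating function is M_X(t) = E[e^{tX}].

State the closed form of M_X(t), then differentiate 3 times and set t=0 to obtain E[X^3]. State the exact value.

E[X^3] = d^3M/dt^3 |_{t=0} = 480

M_X(t) = 1/(8*(1/2 - t)^3)
dM/dt = 6/(16*t^4 - 32*t^3 + 24*t^2 - 8*t + 1)
d^2M/dt^2 = -48/(32*t^5 - 80*t^4 + 80*t^3 - 40*t^2 + 10*t - 1)
d^3M/dt^3 = 480/(64*t^6 - 192*t^5 + 240*t^4 - 160*t^3 + 60*t^2 - 12*t + 1)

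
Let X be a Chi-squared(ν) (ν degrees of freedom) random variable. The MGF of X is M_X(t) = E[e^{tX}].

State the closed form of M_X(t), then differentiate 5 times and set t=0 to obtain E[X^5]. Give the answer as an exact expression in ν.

E[X^5] = D^5[M](0) = ν*(ν^4 + 20*ν^3 + 140*ν^2 + 400*ν + 384)

M_X(t) = (1 - 2*t)^(-ν/2)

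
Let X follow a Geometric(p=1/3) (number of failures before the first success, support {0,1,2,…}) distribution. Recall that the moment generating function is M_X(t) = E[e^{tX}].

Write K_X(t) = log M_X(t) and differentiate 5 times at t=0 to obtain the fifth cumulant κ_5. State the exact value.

κ_5 = D^5[K](0) = 2190

M_X(t) = 1/(3*(1 - 2*e^(t)/3))
K_X(t) = log M_X(t) = -log(1 - 2*e^(t)/3) - log(3)
D^5[K](t) = (-48*e^(4*t) - 792*e^(3*t) - 1188*e^(2*t) - 162*e^(t))/(32*e^(5*t) - 240*e^(4*t) + 720*e^(3*t) - 1080*e^(2*t) + 810*e^(t) - 243)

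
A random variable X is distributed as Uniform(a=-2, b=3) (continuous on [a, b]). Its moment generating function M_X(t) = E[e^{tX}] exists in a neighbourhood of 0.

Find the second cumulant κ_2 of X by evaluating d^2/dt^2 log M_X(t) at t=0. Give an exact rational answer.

M_X(t) = (e^(3*t) - e^(-2*t))/(5*t)
K_X(t) = log M_X(t) = -log(t) + log(e^(3*t) - e^(-2*t)) - log(5)
K^(2)(t) = (-25*t^2*e^(5*t) + e^(10*t) - 2*e^(5*t) + 1)/(t^2*e^(10*t) - 2*t^2*e^(5*t) + t^2)

κ_2 = K^(2)(0) = 25/12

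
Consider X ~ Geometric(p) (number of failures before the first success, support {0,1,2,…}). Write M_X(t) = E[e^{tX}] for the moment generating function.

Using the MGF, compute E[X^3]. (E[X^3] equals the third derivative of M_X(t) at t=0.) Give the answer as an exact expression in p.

E[X^3] = D^3[M](0) = -1 + 7/p - 12/p^2 + 6/p^3

M_X(t) = p/(-(1 - p)*e^(t) + 1)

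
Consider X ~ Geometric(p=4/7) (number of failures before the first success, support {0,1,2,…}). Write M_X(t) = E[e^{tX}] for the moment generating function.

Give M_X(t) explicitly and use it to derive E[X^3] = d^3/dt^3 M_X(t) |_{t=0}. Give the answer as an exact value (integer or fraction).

M_X(t) = 4/(7*(1 - 3*e^(t)/7))
M′(t) = 12*e^(t)/(9*e^(2*t) - 42*e^(t) + 49)
M′′(t) = (-36*e^(2*t) - 84*e^(t))/(27*e^(3*t) - 189*e^(2*t) + 441*e^(t) - 343)
M′′′(t) = (108*e^(3*t) + 1008*e^(2*t) + 588*e^(t))/(81*e^(4*t) - 756*e^(3*t) + 2646*e^(2*t) - 4116*e^(t) + 2401)

E[X^3] = M′′′(0) = 213/32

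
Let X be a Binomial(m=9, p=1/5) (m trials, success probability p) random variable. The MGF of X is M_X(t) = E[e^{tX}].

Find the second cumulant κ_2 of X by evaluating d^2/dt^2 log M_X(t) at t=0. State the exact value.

M_X(t) = (e^(t)/5 + 4/5)^9
K_X(t) = log M_X(t) = 9*log(e^(t)/5 + 4/5)
dK/dt = 9*e^(t)/(e^(t) + 4)
d^2K/dt^2 = 36*e^(t)/(e^(2*t) + 8*e^(t) + 16)

κ_2 = d^2K/dt^2 |_{t=0} = 36/25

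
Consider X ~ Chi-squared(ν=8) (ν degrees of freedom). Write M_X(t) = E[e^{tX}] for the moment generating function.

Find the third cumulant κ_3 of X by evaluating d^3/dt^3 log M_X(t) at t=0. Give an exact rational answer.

M_X(t) = (1 - 2*t)^(-4)
K_X(t) = log M_X(t) = -4*log(1 - 2*t)
D^3[K](t) = -64/(8*t^3 - 12*t^2 + 6*t - 1)

κ_3 = D^3[K](0) = 64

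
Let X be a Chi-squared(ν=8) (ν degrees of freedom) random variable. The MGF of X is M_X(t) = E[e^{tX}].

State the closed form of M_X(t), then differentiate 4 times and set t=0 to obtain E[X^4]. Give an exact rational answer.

M_X(t) = (1 - 2*t)^(-4)
dM/dt = -8/(32*t^5 - 80*t^4 + 80*t^3 - 40*t^2 + 10*t - 1)
d^2M/dt^2 = 80/(64*t^6 - 192*t^5 + 240*t^4 - 160*t^3 + 60*t^2 - 12*t + 1)
d^3M/dt^3 = -960/(128*t^7 - 448*t^6 + 672*t^5 - 560*t^4 + 280*t^3 - 84*t^2 + 14*t - 1)
d^4M/dt^4 = 13440/(256*t^8 - 1024*t^7 + 1792*t^6 - 1792*t^5 + 1120*t^4 - 448*t^3 + 112*t^2 - 16*t + 1)

E[X^4] = d^4M/dt^4 |_{t=0} = 13440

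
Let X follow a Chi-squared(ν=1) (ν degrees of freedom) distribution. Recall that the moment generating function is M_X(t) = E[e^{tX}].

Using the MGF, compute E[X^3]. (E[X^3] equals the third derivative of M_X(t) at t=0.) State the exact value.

E[X^3] = d^3M/dt^3 |_{t=0} = 15

M_X(t) = 1/√(1 - 2*t)
dM/dt = -1/(2*t*√(1 - 2*t) - √(1 - 2*t))
d^2M/dt^2 = 3/(4*t^2*√(1 - 2*t) - 4*t*√(1 - 2*t) + √(1 - 2*t))
d^3M/dt^3 = -15/(8*t^3*√(1 - 2*t) - 12*t^2*√(1 - 2*t) + 6*t*√(1 - 2*t) - √(1 - 2*t))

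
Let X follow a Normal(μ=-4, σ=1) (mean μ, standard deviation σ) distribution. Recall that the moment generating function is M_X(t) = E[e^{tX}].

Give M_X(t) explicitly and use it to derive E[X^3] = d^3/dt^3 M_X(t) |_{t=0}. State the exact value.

E[X^3] = M^(3)(0) = -76

M_X(t) = e^(t^2/2 - 4*t)
M^(3)(t) = (t^3*e^(t^2/2) - 12*t^2*e^(t^2/2) + 51*t*e^(t^2/2) - 76*e^(t^2/2))*e^(-4*t)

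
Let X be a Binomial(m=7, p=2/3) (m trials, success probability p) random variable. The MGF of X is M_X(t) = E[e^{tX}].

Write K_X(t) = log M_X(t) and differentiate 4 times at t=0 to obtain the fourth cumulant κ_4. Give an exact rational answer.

M_X(t) = (2*e^(t)/3 + 1/3)^7
K_X(t) = log M_X(t) = 7*log(2*e^(t)/3 + 1/3)
K′(t) = 14*e^(t)/(2*e^(t) + 1)
K′′(t) = 14*e^(t)/(4*e^(2*t) + 4*e^(t) + 1)
K′′′(t) = (-28*e^(2*t) + 14*e^(t))/(8*e^(3*t) + 12*e^(2*t) + 6*e^(t) + 1)
K′′′′(t) = (56*e^(3*t) - 112*e^(2*t) + 14*e^(t))/(16*e^(4*t) + 32*e^(3*t) + 24*e^(2*t) + 8*e^(t) + 1)

κ_4 = K′′′′(0) = -14/27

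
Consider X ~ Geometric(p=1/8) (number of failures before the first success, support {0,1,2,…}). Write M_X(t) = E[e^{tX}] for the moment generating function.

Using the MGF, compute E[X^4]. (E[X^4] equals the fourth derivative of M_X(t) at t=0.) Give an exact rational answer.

E[X^4] = M^(4)(0) = 70665

M_X(t) = 1/(8*(1 - 7*e^(t)/8))
M^(4)(t) = (-2401*e^(4*t) - 30184*e^(3*t) - 34496*e^(2*t) - 3584*e^(t))/(16807*e^(5*t) - 96040*e^(4*t) + 219520*e^(3*t) - 250880*e^(2*t) + 143360*e^(t) - 32768)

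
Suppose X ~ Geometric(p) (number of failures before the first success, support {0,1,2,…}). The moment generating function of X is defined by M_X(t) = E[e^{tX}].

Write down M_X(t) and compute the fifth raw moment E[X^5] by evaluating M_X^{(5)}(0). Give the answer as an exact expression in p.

E[X^5] = M^(5)(0) = -1 + 31/p - 180/p^2 + 390/p^3 - 360/p^4 + 120/p^5

M_X(t) = p/(-(1 - p)*e^(t) + 1)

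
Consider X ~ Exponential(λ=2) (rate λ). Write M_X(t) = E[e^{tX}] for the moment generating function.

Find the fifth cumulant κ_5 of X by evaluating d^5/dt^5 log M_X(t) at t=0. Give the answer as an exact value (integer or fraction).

M_X(t) = 2/(2 - t)
K_X(t) = log M_X(t) = -log(2 - t) + log(2)
dK/dt = -1/(t - 2)
d^2K/dt^2 = 1/(t^2 - 4*t + 4)
d^3K/dt^3 = -2/(t^3 - 6*t^2 + 12*t - 8)
d^4K/dt^4 = 6/(t^4 - 8*t^3 + 24*t^2 - 32*t + 16)
d^5K/dt^5 = -24/(t^5 - 10*t^4 + 40*t^3 - 80*t^2 + 80*t - 32)

κ_5 = d^5K/dt^5 |_{t=0} = 3/4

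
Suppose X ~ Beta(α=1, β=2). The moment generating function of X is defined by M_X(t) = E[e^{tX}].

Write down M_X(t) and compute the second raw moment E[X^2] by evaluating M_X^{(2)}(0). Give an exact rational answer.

E[X^2] = d^2M/dt^2 |_{t=0} = 1/6

M_X(t) = ₁F₁(1; 3; t)
dM/dt = ₁F₁(2; 4; t)/3
d^2M/dt^2 = ₁F₁(3; 5; t)/6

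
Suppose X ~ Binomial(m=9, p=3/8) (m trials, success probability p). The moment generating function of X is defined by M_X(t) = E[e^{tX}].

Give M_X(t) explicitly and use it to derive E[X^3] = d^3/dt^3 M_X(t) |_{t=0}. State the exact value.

M_X(t) = (3*e^(t)/8 + 5/8)^9

E[X^3] = M′′′(0) = 3861/64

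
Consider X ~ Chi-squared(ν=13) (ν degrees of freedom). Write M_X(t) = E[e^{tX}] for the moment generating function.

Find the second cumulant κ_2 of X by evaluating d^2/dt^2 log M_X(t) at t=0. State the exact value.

M_X(t) = (1 - 2*t)^(-13/2)
K_X(t) = log M_X(t) = -13*log(1 - 2*t)/2
K′(t) = -13/(2*t - 1)
K′′(t) = 26/(4*t^2 - 4*t + 1)

κ_2 = K′′(0) = 26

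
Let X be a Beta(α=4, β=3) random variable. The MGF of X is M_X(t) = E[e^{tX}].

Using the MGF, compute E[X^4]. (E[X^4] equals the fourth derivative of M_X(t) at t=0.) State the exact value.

E[X^4] = D^4[M](0) = 1/6

M_X(t) = ₁F₁(4; 7; t)
D^4[M](t) = ₁F₁(8; 11; t)/6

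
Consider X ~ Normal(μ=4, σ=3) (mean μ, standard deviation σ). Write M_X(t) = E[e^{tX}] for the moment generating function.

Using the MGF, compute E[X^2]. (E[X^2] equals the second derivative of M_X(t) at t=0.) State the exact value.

M_X(t) = e^(9*t^2/2 + 4*t)
D^2[M](t) = 81*t^2*e^(4*t)*e^(9*t^2/2) + 72*t*e^(4*t)*e^(9*t^2/2) + 25*e^(4*t)*e^(9*t^2/2)

E[X^2] = D^2[M](0) = 25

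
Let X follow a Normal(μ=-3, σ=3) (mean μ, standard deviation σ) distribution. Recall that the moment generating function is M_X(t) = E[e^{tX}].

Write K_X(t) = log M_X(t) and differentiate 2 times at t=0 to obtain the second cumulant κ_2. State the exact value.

κ_2 = K^(2)(0) = 9

M_X(t) = e^(9*t^2/2 - 3*t)
K_X(t) = log M_X(t) = 9*t^2/2 - 3*t
K^(2)(t) = 9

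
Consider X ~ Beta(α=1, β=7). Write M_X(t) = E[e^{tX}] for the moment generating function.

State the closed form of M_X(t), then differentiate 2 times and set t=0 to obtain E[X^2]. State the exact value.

M_X(t) = ₁F₁(1; 8; t)
M^(2)(t) = ₁F₁(3; 10; t)/36

E[X^2] = M^(2)(0) = 1/36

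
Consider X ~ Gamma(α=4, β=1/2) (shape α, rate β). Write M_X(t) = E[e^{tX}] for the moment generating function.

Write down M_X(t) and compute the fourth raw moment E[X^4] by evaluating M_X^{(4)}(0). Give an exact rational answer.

M_X(t) = 1/(16*(1/2 - t)^4)
dM/dt = -8/(32*t^5 - 80*t^4 + 80*t^3 - 40*t^2 + 10*t - 1)
d^2M/dt^2 = 80/(64*t^6 - 192*t^5 + 240*t^4 - 160*t^3 + 60*t^2 - 12*t + 1)
d^3M/dt^3 = -960/(128*t^7 - 448*t^6 + 672*t^5 - 560*t^4 + 280*t^3 - 84*t^2 + 14*t - 1)
d^4M/dt^4 = 13440/(256*t^8 - 1024*t^7 + 1792*t^6 - 1792*t^5 + 1120*t^4 - 448*t^3 + 112*t^2 - 16*t + 1)

E[X^4] = d^4M/dt^4 |_{t=0} = 13440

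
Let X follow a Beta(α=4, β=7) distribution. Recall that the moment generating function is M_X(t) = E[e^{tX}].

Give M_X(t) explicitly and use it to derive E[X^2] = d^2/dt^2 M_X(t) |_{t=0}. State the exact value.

E[X^2] = M^(2)(0) = 5/33

M_X(t) = ₁F₁(4; 11; t)
M^(2)(t) = 5*₁F₁(6; 13; t)/33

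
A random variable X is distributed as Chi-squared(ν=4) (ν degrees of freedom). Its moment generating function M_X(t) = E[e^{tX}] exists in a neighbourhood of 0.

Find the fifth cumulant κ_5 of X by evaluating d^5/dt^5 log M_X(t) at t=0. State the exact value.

M_X(t) = (1 - 2*t)^(-2)
K_X(t) = log M_X(t) = -2*log(1 - 2*t)
K^(5)(t) = -1536/(32*t^5 - 80*t^4 + 80*t^3 - 40*t^2 + 10*t - 1)

κ_5 = K^(5)(0) = 1536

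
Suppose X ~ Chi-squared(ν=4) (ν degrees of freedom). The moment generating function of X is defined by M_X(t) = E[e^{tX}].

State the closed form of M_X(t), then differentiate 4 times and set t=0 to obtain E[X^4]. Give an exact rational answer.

M_X(t) = (1 - 2*t)^(-2)
M′(t) = -4/(8*t^3 - 12*t^2 + 6*t - 1)
M′′(t) = 24/(16*t^4 - 32*t^3 + 24*t^2 - 8*t + 1)
M′′′(t) = -192/(32*t^5 - 80*t^4 + 80*t^3 - 40*t^2 + 10*t - 1)
M′′′′(t) = 1920/(64*t^6 - 192*t^5 + 240*t^4 - 160*t^3 + 60*t^2 - 12*t + 1)

E[X^4] = M′′′′(0) = 1920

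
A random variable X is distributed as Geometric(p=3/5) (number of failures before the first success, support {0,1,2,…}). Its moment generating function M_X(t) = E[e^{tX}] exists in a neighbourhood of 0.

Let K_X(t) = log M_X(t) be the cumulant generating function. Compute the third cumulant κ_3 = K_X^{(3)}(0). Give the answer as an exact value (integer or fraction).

κ_3 = K^(3)(0) = 70/27

M_X(t) = 3/(5*(1 - 2*e^(t)/5))
K_X(t) = log M_X(t) = -log(1 - 2*e^(t)/5) - log(5) + log(3)
K^(3)(t) = (-20*e^(2*t) - 50*e^(t))/(8*e^(3*t) - 60*e^(2*t) + 150*e^(t) - 125)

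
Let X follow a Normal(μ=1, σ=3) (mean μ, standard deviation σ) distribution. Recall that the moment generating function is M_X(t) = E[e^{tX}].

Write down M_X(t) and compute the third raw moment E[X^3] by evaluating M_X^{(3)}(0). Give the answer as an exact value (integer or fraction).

M_X(t) = e^(9*t^2/2 + t)
M^(3)(t) = 729*t^3*e^(t)*e^(9*t^2/2) + 243*t^2*e^(t)*e^(9*t^2/2) + 270*t*e^(t)*e^(9*t^2/2) + 28*e^(t)*e^(9*t^2/2)

E[X^3] = M^(3)(0) = 28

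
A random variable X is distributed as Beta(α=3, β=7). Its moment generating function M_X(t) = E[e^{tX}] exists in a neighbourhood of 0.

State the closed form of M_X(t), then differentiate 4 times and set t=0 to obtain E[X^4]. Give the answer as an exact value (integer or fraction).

E[X^4] = d^4M/dt^4 |_{t=0} = 3/143

M_X(t) = ₁F₁(3; 10; t)
dM/dt = 3*₁F₁(4; 11; t)/10
d^2M/dt^2 = 6*₁F₁(5; 12; t)/55
d^3M/dt^3 = ₁F₁(6; 13; t)/22
d^4M/dt^4 = 3*₁F₁(7; 14; t)/143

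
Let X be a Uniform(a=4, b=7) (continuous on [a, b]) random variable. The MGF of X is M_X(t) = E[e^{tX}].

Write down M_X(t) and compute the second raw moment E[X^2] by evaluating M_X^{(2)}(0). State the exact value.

E[X^2] = D^2[M](0) = 31

M_X(t) = (e^(7*t) - e^(4*t))/(3*t)
D^2[M](t) = (49*t^2*e^(7*t) - 16*t^2*e^(4*t) - 14*t*e^(7*t) + 8*t*e^(4*t) + 2*e^(7*t) - 2*e^(4*t))/(3*t^3)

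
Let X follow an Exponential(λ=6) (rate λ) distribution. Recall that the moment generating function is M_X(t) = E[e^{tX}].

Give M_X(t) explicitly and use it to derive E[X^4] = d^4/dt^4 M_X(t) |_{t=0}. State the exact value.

E[X^4] = d^4M/dt^4 |_{t=0} = 1/54

M_X(t) = 6/(6 - t)
dM/dt = 6/(t^2 - 12*t + 36)
d^2M/dt^2 = -12/(t^3 - 18*t^2 + 108*t - 216)
d^3M/dt^3 = 36/(t^4 - 24*t^3 + 216*t^2 - 864*t + 1296)
d^4M/dt^4 = -144/(t^5 - 30*t^4 + 360*t^3 - 2160*t^2 + 6480*t - 7776)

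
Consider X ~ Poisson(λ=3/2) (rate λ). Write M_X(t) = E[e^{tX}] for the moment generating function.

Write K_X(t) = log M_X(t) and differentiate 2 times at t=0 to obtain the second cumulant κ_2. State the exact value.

M_X(t) = e^(3*e^(t)/2 - 3/2)
K_X(t) = log M_X(t) = 3*e^(t)/2 - 3/2
K′(t) = 3*e^(t)/2
K′′(t) = 3*e^(t)/2

κ_2 = K′′(0) = 3/2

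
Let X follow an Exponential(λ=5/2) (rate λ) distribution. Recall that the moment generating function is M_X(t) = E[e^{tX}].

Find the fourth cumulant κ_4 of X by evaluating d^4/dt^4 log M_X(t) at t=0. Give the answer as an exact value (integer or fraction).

M_X(t) = 5/(2*(5/2 - t))
K_X(t) = log M_X(t) = -log(5/2 - t) - log(2) + log(5)
dK/dt = -2/(2*t - 5)
d^2K/dt^2 = 4/(4*t^2 - 20*t + 25)
d^3K/dt^3 = -16/(8*t^3 - 60*t^2 + 150*t - 125)
d^4K/dt^4 = 96/(16*t^4 - 160*t^3 + 600*t^2 - 1000*t + 625)

κ_4 = d^4K/dt^4 |_{t=0} = 96/625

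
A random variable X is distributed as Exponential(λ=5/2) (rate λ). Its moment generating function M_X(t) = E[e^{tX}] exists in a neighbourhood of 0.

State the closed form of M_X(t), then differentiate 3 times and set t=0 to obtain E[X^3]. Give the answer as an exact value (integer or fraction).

E[X^3] = M^(3)(0) = 48/125

M_X(t) = 5/(2*(5/2 - t))
M^(3)(t) = 240/(16*t^4 - 160*t^3 + 600*t^2 - 1000*t + 625)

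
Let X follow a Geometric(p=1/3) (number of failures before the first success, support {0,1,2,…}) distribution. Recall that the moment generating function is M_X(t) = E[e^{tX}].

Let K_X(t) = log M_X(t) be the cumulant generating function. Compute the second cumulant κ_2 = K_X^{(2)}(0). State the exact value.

M_X(t) = 1/(3*(1 - 2*e^(t)/3))
K_X(t) = log M_X(t) = -log(1 - 2*e^(t)/3) - log(3)
dK/dt = -2*e^(t)/(2*e^(t) - 3)
d^2K/dt^2 = 6*e^(t)/(4*e^(2*t) - 12*e^(t) + 9)

κ_2 = d^2K/dt^2 |_{t=0} = 6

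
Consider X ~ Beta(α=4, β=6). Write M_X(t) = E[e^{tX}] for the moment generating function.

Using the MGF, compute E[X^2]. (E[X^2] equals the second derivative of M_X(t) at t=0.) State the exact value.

M_X(t) = ₁F₁(4; 10; t)
M′(t) = 2*₁F₁(5; 11; t)/5
M′′(t) = 2*₁F₁(6; 12; t)/11

E[X^2] = M′′(0) = 2/11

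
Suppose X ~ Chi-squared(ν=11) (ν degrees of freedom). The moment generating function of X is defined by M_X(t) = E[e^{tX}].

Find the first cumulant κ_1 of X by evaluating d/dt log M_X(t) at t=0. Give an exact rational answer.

M_X(t) = (1 - 2*t)^(-11/2)
K_X(t) = log M_X(t) = -11*log(1 - 2*t)/2
K′(t) = -11/(2*t - 1)

κ_1 = K′(0) = 11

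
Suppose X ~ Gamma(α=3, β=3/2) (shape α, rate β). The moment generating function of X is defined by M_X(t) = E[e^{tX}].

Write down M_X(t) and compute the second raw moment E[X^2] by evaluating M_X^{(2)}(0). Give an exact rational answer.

M_X(t) = 27/(8*(3/2 - t)^3)
M^(2)(t) = -1296/(32*t^5 - 240*t^4 + 720*t^3 - 1080*t^2 + 810*t - 243)

E[X^2] = M^(2)(0) = 16/3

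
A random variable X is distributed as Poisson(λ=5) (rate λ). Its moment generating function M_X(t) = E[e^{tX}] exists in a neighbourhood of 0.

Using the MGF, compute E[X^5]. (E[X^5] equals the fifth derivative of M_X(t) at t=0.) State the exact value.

E[X^5] = D^5[M](0) = 12880

M_X(t) = e^(5*e^(t) - 5)
D^5[M](t) = (3125*e^(5*t)*e^(5*e^(t)) + 6250*e^(4*t)*e^(5*e^(t)) + 3125*e^(3*t)*e^(5*e^(t)) + 375*e^(2*t)*e^(5*e^(t)) + 5*e^(t)*e^(5*e^(t)))*e^(-5)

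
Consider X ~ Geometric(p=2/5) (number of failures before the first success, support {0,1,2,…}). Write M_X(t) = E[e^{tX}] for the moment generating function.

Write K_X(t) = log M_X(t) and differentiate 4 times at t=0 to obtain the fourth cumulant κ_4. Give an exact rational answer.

M_X(t) = 2/(5*(1 - 3*e^(t)/5))
K_X(t) = log M_X(t) = -log(1 - 3*e^(t)/5) - log(5) + log(2)
K^(4)(t) = (135*e^(3*t) + 900*e^(2*t) + 375*e^(t))/(81*e^(4*t) - 540*e^(3*t) + 1350*e^(2*t) - 1500*e^(t) + 625)

κ_4 = K^(4)(0) = 705/8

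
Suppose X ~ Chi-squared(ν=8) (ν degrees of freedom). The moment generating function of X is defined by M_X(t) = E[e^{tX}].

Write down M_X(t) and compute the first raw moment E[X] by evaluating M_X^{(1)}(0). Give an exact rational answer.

M_X(t) = (1 - 2*t)^(-4)
D[M](t) = -8/(32*t^5 - 80*t^4 + 80*t^3 - 40*t^2 + 10*t - 1)

E[X] = D[M](0) = 8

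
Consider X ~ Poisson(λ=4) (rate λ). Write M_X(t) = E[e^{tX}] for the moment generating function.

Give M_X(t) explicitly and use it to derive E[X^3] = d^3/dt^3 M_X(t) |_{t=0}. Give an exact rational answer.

M_X(t) = e^(4*e^(t) - 4)
M′(t) = 4*e^(-4)*e^(t)*e^(4*e^(t))
M′′(t) = (16*e^(2*t)*e^(4*e^(t)) + 4*e^(t)*e^(4*e^(t)))*e^(-4)
M′′′(t) = (64*e^(3*t)*e^(4*e^(t)) + 48*e^(2*t)*e^(4*e^(t)) + 4*e^(t)*e^(4*e^(t)))*e^(-4)

E[X^3] = M′′′(0) = 116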